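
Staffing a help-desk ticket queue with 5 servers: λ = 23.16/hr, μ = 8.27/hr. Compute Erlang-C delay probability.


a = λ/μ = 2.8005; ρ = a/5 = 0.5601
P₀ = 0.058111 (from M/M/c formula)
C(c,a) = [a^c/(c!(1−ρ))]·P₀ = [172.25238/(120·0.4399)]·0.058111
= 3.26307·0.058111 = 0.189622

Final: 0.189622


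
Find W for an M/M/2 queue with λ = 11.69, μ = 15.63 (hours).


a = 0.7479; ρ = 0.3740; P₀ = 0.455646
Lq = P₀·a^c·ρ/(c!(1−ρ)²) = 0.12160
Wq = Lq/λ = 0.12160/11.69 = 0.01040 hr
W = Wq + 1/μ = 0.01040 + 0.06398 = 0.07438 hr

Final: 0.07438 hr


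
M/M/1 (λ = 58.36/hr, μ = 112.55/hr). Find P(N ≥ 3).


ρ = 58.36/112.55 = 0.5185
P(N ≥ n) = ρ^n = 0.5185^3 = 0.139415

Final: 0.139415


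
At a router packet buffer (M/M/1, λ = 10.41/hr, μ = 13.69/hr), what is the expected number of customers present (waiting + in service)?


ρ = λ/μ = 10.41/13.69 = 0.7604
L = ρ/(1−ρ) = 0.7604/(1 − 0.7604) = 0.7604/0.2396 = 3.1738

Final: 3.1738


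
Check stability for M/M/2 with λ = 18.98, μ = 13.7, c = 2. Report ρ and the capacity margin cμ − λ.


Total capacity cμ = 2·13.7 = 27.40/hr
ρ = λ/(cμ) = 18.98/27.40 = 0.6927
Stable ⇔ ρ < 1: YES
Spare capacity = cμ − λ = 27.40 − 18.98 = 8.42/hr

Final: ρ = 0.6927; stable; margin = 8.42/hr


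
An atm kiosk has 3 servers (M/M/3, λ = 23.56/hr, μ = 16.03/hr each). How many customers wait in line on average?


a = λ/μ = 1.4697; ρ = a/3 = 0.4899
P₀ = 0.217999
Lq = P₀·a^c·ρ / (c!·(1−ρ)²) = 0.217999·3.17487·0.4899/(6·0.26019)
= 0.21720

Final: 0.21720


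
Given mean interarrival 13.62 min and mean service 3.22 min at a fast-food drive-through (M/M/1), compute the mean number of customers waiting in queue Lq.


λ = 60/13.62 = 4.4053 /hr
μ = 60/3.22 = 18.6335 /hr
ρ = λ/μ = 4.4053/18.6335 = 0.2364
Lq = ρ²/(1−ρ) = 0.05589/0.7636 = 0.07320

Final: 0.07320


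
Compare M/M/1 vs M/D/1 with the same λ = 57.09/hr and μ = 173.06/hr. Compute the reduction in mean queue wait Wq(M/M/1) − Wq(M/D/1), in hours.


ρ = 57.09/173.06 = 0.3299
Wq(M/M/1) = ρ/(μ−λ) = 0.3299/115.97 = 0.002845 hr
Wq(M/D/1) = ρ/(2(μ−λ)) = 0.001422 hr
Savings = 0.002845 − 0.001422 = 0.001422 hr

Final: 0.001422 hr


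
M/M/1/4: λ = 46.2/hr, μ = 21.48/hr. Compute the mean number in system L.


ρ = 46.2/21.48 = 2.1508
L = ρ[1 − (K+1)ρ^K + Kρ^(K+1)] / [(1−ρ)(1−ρ^(K+1))]
Numerator: 2.1508·(1 − 5·21.400839 + 4·46.029737) = 168.012180
Denominator: (-1.1508)·(-45.029737) = 51.821932
L = 168.012180/51.821932 = 3.2421

Final: 3.2421


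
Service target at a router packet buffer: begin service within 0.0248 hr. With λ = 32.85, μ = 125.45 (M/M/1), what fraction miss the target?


ρ = 32.85/125.45 = 0.2619
P(Wq > t) = ρ·e^{−(μ−λ)t} = 0.2619·e^{−2.2965}
= 0.2619·0.100612 = 0.026346

Final: 0.026346


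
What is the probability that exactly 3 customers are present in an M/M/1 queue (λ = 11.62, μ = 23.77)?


ρ = 11.62/23.77 = 0.4889
P_n = (1−ρ)·ρ^n = (1 − 0.4889)·0.4889^3 = 0.5111·0.116824 = 0.059714

Final: 0.059714


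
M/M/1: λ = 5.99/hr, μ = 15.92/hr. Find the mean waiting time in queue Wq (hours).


ρ = 5.99/15.92 = 0.3763
Wq = ρ/(μ−λ) = 0.3763/(15.92 − 5.99) = 0.3763/9.93 = 0.03789 hr

Final: 0.03789 hr


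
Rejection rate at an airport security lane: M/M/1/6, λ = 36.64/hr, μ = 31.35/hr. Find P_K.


ρ = λ/μ = 36.64/31.35 = 1.1687
P_K = (1−ρ)ρ^K/(1−ρ^(K+1)) = (-0.1687·2.548634)/(1 − 2.978691)
= -0.430057/-1.978691 = 0.217344

Final: 0.217344


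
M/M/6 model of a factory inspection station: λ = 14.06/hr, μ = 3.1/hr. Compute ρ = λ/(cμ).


ρ = λ/(cμ) = 14.06/(6·3.1) = 14.06/18.60 = 0.7559

Final: 0.7559


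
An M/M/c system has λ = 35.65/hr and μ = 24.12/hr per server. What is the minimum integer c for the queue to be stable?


Stability requires cμ > λ ⇔ c > λ/μ.
λ/μ = 35.65/24.12 = 1.4780
Minimum integer c = ⌊1.4780⌋ + 1 = 2
Check: 2·24.12 = 48.24 > 35.65, while 1·24.12 = 24.12 ≤ 35.65

Final: 2 servers


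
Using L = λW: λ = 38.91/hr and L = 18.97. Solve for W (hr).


W = L/λ = 18.97/38.91 = 0.4875 hr

Final: 0.4875 hr


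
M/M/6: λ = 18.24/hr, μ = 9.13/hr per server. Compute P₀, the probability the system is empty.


a = λ/μ = 18.24/9.13 = 1.9978; ρ = a/c = 0.3330
Σ_{k=0}^{5} a^k/k! (terms k=0..5) = 1.00000 + 1.99781 + 1.99562 + 1.32896 + 0.66375 + 0.26521 = 7.25135
Tail: a^6/(6!(1−ρ)) = 63.58056/(720·0.6670) = 0.13239
P₀ = 1/(7.25135 + 0.13239) = 1/7.38373 = 0.135433

Final: 0.135433


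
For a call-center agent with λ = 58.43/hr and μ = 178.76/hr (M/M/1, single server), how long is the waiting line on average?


ρ = 58.43/178.76 = 0.3269
Lq = ρ²/(1−ρ) = 0.1068/0.6731 = 0.1587

Final: 0.1587


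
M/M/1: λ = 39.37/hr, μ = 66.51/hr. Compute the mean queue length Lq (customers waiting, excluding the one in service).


ρ = 39.37/66.51 = 0.5919
Lq = ρ²/(1−ρ) = 0.3504/0.4081 = 0.8587

Final: 0.8587


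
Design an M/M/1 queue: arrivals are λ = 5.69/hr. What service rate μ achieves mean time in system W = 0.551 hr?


W = 1/(μ−λ) ⇒ μ − λ = 1/W = 1/0.551 = 1.8149
μ = λ + 1/W = 5.69 + 1.8149 = 7.5049 per hr

Final: 7.5049 /hr


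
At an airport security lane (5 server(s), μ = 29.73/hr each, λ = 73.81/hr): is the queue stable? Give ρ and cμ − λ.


Total capacity cμ = 5·29.73 = 148.65/hr
ρ = λ/(cμ) = 73.81/148.65 = 0.4965
Stable ⇔ ρ < 1: YES
Spare capacity = cμ − λ = 148.65 − 73.81 = 74.84/hr

Final: ρ = 0.4965; stable; margin = 74.84/hr


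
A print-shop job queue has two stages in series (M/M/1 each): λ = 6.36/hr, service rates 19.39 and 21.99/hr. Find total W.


Each node sees arrival rate λ = 6.36/hr (tandem ⇒ throughput preserved).
W₁ = 1/(μ₁−λ) = 1/(19.39−6.36) = 0.07675 hr
W₂ = 1/(μ₂−λ) = 1/(21.99−6.36) = 0.06398 hr
W_total = W₁ + W₂ = 0.07675 + 0.06398 = 0.14073 hr

Final: 0.14073 hr


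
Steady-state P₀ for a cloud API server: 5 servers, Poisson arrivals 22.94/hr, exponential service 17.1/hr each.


a = λ/μ = 22.94/17.1 = 1.3415; ρ = a/c = 0.2683
Σ_{k=0}^{4} a^k/k! (terms k=0..4) = 1.00000 + 1.34152 + 0.89984 + 0.40238 + 0.13495 = 3.77869
Tail: a^5/(5!(1−ρ)) = 4.34497/(120·0.7317) = 0.04949
P₀ = 1/(3.77869 + 0.04949) = 1/3.82818 = 0.261221

Final: 0.261221


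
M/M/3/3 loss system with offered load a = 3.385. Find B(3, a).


B(c,a) = (a^c/c!) / Σ_{k=0}^{c} a^k/k!
a^3/3! = 6.464349
Σ terms (k=0..3): 1.00000 + 3.38500 + 5.72911 + 6.46435 = 16.578461
B = 6.464349/16.578461 = 0.389925

Final: 0.389925


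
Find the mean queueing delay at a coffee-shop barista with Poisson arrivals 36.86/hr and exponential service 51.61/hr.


ρ = 36.86/51.61 = 0.7142
Wq = ρ/(μ−λ) = 0.7142/(51.61 − 36.86) = 0.7142/14.75 = 0.04842 hr

Final: 0.04842 hr


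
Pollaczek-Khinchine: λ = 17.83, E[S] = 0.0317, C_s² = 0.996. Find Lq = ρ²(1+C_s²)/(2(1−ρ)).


ρ = λ·E[S] = 17.83·0.0317 = 0.5652
Lq = ρ²(1+C_s²)/(2(1−ρ)) = 0.3195·(1+0.996)/(2·0.4348)
= 0.3195·1.9960/0.8696 = 0.73329

Final: 0.73329


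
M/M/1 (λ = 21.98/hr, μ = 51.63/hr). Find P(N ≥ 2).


ρ = 21.98/51.63 = 0.4257
P(N ≥ n) = ρ^n = 0.4257^2 = 0.181239

Final: 0.181239


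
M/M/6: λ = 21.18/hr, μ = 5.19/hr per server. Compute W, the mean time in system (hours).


a = 4.0809; ρ = 0.6802; P₀ = 0.015202
Lq = P₀·a^c·ρ/(c!(1−ρ)²) = 0.64840
Wq = Lq/λ = 0.64840/21.18 = 0.03061 hr
W = Wq + 1/μ = 0.03061 + 0.19268 = 0.22329 hr

Final: 0.22329 hr


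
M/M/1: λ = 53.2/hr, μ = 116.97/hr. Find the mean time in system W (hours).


W = 1/(μ−λ) = 1/(116.97 − 53.2) = 1/63.77 = 0.01568 hr

Final: 0.01568 hr


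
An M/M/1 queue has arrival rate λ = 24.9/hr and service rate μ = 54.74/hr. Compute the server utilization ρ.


ρ = λ/μ = 24.9/54.74 = 0.4549

Final: 0.4549


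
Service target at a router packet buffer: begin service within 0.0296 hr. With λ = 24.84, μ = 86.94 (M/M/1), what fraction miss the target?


ρ = 24.84/86.94 = 0.2857
P(Wq > t) = ρ·e^{−(μ−λ)t} = 0.2857·e^{−1.8382}
= 0.2857·0.159110 = 0.045460

Final: 0.045460


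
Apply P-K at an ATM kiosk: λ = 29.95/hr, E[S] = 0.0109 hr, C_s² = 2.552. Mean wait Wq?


ρ = λ·E[S] = 29.95·0.0109 = 0.3265
E[S²] = E[S]²(1+C_s²) = 0.0109²·(1+2.552) = 0.0004220
Wq = λ·E[S²]/(2(1−ρ)) = 29.95·0.0004220/(2·0.6735) = 0.009383 hr

Final: 0.009383 hr


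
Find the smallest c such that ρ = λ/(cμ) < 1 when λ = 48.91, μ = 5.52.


Stability requires cμ > λ ⇔ c > λ/μ.
λ/μ = 48.91/5.52 = 8.8605
Minimum integer c = ⌊8.8605⌋ + 1 = 9
Check: 9·5.52 = 49.68 > 48.91, while 8·5.52 = 44.16 ≤ 48.91

Final: 9 servers


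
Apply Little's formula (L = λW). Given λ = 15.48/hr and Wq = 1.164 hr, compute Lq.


Lq = λWq = 15.48·1.164 = 18.0187

Final: 18.0187


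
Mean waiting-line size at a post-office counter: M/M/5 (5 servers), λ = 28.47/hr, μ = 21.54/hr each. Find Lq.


a = λ/μ = 1.3217; ρ = a/5 = 0.2643
P₀ = 0.266461
Lq = P₀·a^c·ρ / (c!·(1−ρ)²) = 0.266461·4.03375·0.2643/(120·0.54119)
= 0.004375

Final: 0.004375


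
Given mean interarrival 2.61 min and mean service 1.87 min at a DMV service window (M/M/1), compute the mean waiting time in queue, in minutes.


λ = 60/2.61 = 22.9885 /hr
μ = 60/1.87 = 32.0856 /hr
ρ = λ/μ = 22.9885/32.0856 = 0.7165
Wq = ρ/(μ−λ) = 0.7165/(32.0856−22.9885) = 0.07876 hr
In minutes: 0.07876·60 = 4.726 min

Final: 4.726 min


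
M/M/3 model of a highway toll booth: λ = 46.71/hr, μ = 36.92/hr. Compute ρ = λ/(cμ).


ρ = λ/(cμ) = 46.71/(3·36.92) = 46.71/110.76 = 0.4217

Final: 0.4217


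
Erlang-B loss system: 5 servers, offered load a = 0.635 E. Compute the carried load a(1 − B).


B(5,0.635) = 0.0004560 (Erlang-B)
Carried load = a(1 − B) = 0.635·(1 − 0.0004560) = 0.635·0.999544 = 0.6347 E

Final: 0.6347 Erlangs


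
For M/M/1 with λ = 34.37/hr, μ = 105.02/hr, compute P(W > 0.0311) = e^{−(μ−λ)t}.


W ~ Exponential(μ−λ) for M/M/1.
μ − λ = 105.02 − 34.37 = 70.6500
P(W > t) = e^{−(μ−λ)t} = e^{−2.1972} = 0.111112

Final: 0.111112


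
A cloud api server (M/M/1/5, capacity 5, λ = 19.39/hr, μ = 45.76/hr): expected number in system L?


ρ = 19.39/45.76 = 0.4237
L = ρ[1 − (K+1)ρ^K + Kρ^(K+1)] / [(1−ρ)(1−ρ^(K+1))]
Numerator: 0.4237·(1 − 6·0.013660 + 5·0.005788) = 0.401266
Denominator: (0.5763)·(0.994212) = 0.572932
L = 0.401266/0.572932 = 0.7004

Final: 0.7004


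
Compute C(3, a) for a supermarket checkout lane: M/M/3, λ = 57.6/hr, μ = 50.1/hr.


a = λ/μ = 1.1497; ρ = a/3 = 0.3832
P₀ = 0.310437 (from M/M/c formula)
C(c,a) = [a^c/(c!(1−ρ))]·P₀ = [1.51969/(6·0.6168)]·0.310437
= 0.41066·0.310437 = 0.127484

Final: 0.127484


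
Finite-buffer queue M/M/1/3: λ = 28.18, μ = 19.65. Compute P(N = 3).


ρ = λ/μ = 28.18/19.65 = 1.4341
P_K = (1−ρ)ρ^K/(1−ρ^(K+1)) = (-0.4341·2.949411)/(1 − 4.229741)
= -1.280330/-3.229741 = 0.396419

Final: 0.396419


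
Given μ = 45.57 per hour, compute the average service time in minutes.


Mean service time = 1/μ = 1/45.57 hour = 0.02194 hour
In minutes: 0.02194 × 60 = 1.3167 min

Final: 1.3167 min


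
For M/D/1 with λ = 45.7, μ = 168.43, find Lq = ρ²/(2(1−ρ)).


ρ = 45.7/168.43 = 0.2713
M/D/1: Lq = ρ²/(2(1−ρ)) = 0.07362/(2·0.7287) = 0.05052

Final: 0.05052


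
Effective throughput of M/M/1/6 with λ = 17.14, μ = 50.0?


ρ = 0.3428; P_K = (1−ρ)ρ^6/(1−ρ^7) = 0.001067
λ_eff = λ(1 − P_K) = 17.14·(1 − 0.001067) = 17.14·0.998933 = 17.1217 /hr

Final: 17.1217 /hr


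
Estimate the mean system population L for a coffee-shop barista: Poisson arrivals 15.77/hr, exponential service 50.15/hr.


ρ = λ/μ = 15.77/50.15 = 0.3145
L = ρ/(1−ρ) = 0.3145/(1 − 0.3145) = 0.3145/0.6855 = 0.4587

Final: 0.4587


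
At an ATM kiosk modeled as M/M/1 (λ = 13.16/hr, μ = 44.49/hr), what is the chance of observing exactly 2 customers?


ρ = 13.16/44.49 = 0.2958
P_n = (1−ρ)·ρ^n = (1 − 0.2958)·0.2958^2 = 0.7042·0.087496 = 0.061615

Final: 0.061615


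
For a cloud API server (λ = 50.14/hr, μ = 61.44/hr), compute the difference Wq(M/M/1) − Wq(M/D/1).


ρ = 50.14/61.44 = 0.8161
Wq(M/M/1) = ρ/(μ−λ) = 0.8161/11.30 = 0.07222 hr
Wq(M/D/1) = ρ/(2(μ−λ)) = 0.03611 hr
Savings = 0.07222 − 0.03611 = 0.03611 hr

Final: 0.03611 hr


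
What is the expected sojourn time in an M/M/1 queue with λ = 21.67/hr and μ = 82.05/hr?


W = 1/(μ−λ) = 1/(82.05 − 21.67) = 1/60.38 = 0.01656 hr

Final: 0.01656 hr


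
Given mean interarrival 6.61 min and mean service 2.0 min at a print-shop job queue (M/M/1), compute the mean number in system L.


λ = 60/6.61 = 9.0772 /hr
μ = 60/2.0 = 30.0000 /hr
ρ = λ/μ = 9.0772/30.0000 = 0.3026
L = ρ/(1−ρ) = 0.3026/0.6974 = 0.4338

Final: 0.4338


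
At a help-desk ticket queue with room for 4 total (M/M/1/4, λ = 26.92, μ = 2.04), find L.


ρ = 26.92/2.04 = 13.1961
L = ρ[1 − (K+1)ρ^K + Kρ^(K+1)] / [(1−ρ)(1−ρ^(K+1))]
Numerator: 13.1961·(1 − 5·30323.515745 + 4·400151.492085) = 19120977.631583
Denominator: (-12.1961)·(-400150.492085) = 4880266.785819
L = 19120977.631583/4880266.785819 = 3.9180

Final: 3.9180


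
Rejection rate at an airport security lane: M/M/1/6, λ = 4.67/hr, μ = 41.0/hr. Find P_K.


ρ = λ/μ = 4.67/41.0 = 0.1139
P_K = (1−ρ)ρ^K/(1−ρ^(K+1)) = (0.8861·0.000002184)/(1 − 0.0000002487)
= 0.000001935/1.000000 = 0.000001935

Final: 0.000001935


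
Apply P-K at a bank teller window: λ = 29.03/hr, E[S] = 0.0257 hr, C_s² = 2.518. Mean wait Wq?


ρ = λ·E[S] = 29.03·0.0257 = 0.7461
E[S²] = E[S]²(1+C_s²) = 0.0257²·(1+2.518) = 0.002324
Wq = λ·E[S²]/(2(1−ρ)) = 29.03·0.002324/(2·0.2539) = 0.13282 hr

Final: 0.13282 hr


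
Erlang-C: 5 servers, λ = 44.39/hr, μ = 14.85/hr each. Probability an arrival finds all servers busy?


a = λ/μ = 2.9892; ρ = a/5 = 0.5978
P₀ = 0.047212 (from M/M/c formula)
C(c,a) = [a^c/(c!(1−ρ))]·P₀ = [238.66760/(120·0.4022)]·0.047212
= 4.94560·0.047212 = 0.233492

Final: 0.233492


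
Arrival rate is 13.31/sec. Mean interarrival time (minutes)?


Mean interarrival time = 1/λ = 1/13.31 second = 0.07513 second
In minutes: 0.07513 × 0.0166667 = 0.001252 min

Final: 0.001252 min


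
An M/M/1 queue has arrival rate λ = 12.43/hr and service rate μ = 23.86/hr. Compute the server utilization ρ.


ρ = λ/μ = 12.43/23.86 = 0.5210

Final: 0.5210


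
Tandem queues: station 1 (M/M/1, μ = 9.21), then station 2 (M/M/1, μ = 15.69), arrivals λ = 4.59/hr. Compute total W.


Each node sees arrival rate λ = 4.59/hr (tandem ⇒ throughput preserved).
W₁ = 1/(μ₁−λ) = 1/(9.21−4.59) = 0.21645 hr
W₂ = 1/(μ₂−λ) = 1/(15.69−4.59) = 0.09009 hr
W_total = W₁ + W₂ = 0.21645 + 0.09009 = 0.30654 hr

Final: 0.30654 hr


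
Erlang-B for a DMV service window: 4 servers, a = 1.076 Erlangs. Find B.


B(c,a) = (a^c/c!) / Σ_{k=0}^{c} a^k/k!
a^4/4! = 0.055852
Σ terms (k=0..4): 1.00000 + 1.07600 + 0.57889 + 0.20763 + 0.05585 = 2.918368
B = 0.055852/2.918368 = 0.019138

Final: 0.019138


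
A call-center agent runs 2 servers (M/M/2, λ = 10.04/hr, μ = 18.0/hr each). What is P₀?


a = λ/μ = 10.04/18.0 = 0.5578; ρ = a/c = 0.2789
Σ_{k=0}^{1} a^k/k! (terms k=0..1) = 1.00000 + 0.55778 = 1.55778
Tail: a^2/(2!(1−ρ)) = 0.31112/(2·0.7211) = 0.21572
P₀ = 1/(1.55778 + 0.21572) = 1/1.77350 = 0.563858

Final: 0.563858


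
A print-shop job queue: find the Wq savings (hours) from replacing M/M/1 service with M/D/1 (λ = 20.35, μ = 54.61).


ρ = 20.35/54.61 = 0.3726
Wq(M/M/1) = ρ/(μ−λ) = 0.3726/34.26 = 0.01088 hr
Wq(M/D/1) = ρ/(2(μ−λ)) = 0.005438 hr
Savings = 0.01088 − 0.005438 = 0.005438 hr

Final: 0.005438 hr


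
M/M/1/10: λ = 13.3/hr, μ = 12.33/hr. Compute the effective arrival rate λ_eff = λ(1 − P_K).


ρ = 1.0787; P_K = (1−ρ)ρ^10/(1−ρ^11) = 0.129024
λ_eff = λ(1 − P_K) = 13.3·(1 − 0.129024) = 13.3·0.870976 = 11.5840 /hr

Final: 11.5840 /hr


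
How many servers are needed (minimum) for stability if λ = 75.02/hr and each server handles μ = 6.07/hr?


Stability requires cμ > λ ⇔ c > λ/μ.
λ/μ = 75.02/6.07 = 12.3591
Minimum integer c = ⌊12.3591⌋ + 1 = 13
Check: 13·6.07 = 78.91 > 75.02, while 12·6.07 = 72.84 ≤ 75.02

Final: 13 servers


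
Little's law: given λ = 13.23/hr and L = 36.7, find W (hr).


W = L/λ = 36.7/13.23 = 2.7740 hr

Final: 2.7740 hr


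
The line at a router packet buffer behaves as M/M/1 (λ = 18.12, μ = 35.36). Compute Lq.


ρ = 18.12/35.36 = 0.5124
Lq = ρ²/(1−ρ) = 0.2626/0.4876 = 0.5386

Final: 0.5386


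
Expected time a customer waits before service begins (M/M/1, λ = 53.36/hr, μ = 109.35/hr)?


ρ = 53.36/109.35 = 0.4880
Wq = ρ/(μ−λ) = 0.4880/(109.35 − 53.36) = 0.4880/55.99 = 0.008715 hr

Final: 0.008715 hr


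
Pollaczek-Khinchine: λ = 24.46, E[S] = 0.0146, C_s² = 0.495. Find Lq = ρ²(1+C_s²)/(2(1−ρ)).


ρ = λ·E[S] = 24.46·0.0146 = 0.3571
Lq = ρ²(1+C_s²)/(2(1−ρ)) = 0.1275·(1+0.495)/(2·0.6429)
= 0.1275·1.4950/1.2858 = 0.14828

Final: 0.14828


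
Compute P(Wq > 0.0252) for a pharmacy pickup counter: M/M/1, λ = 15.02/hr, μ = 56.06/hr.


ρ = 15.02/56.06 = 0.2679
P(Wq > t) = ρ·e^{−(μ−λ)t} = 0.2679·e^{−1.0342}
= 0.2679·0.355508 = 0.095250

Final: 0.095250


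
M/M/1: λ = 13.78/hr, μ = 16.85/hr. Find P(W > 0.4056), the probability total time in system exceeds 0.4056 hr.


W ~ Exponential(μ−λ) for M/M/1.
μ − λ = 16.85 − 13.78 = 3.0700
P(W > t) = e^{−(μ−λ)t} = e^{−1.2452} = 0.287886

Final: 0.287886


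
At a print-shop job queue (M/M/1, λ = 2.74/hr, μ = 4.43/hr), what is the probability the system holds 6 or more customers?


ρ = 2.74/4.43 = 0.6185
P(N ≥ n) = ρ^n = 0.6185^6 = 0.055986

Final: 0.055986


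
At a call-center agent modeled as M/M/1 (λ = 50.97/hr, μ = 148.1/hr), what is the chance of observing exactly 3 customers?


ρ = 50.97/148.1 = 0.3442
P_n = (1−ρ)·ρ^n = (1 − 0.3442)·0.3442^3 = 0.6558·0.040764 = 0.026735

Final: 0.026735


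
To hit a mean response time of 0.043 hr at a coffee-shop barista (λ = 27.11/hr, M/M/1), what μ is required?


W = 1/(μ−λ) ⇒ μ − λ = 1/W = 1/0.043 = 23.2558
μ = λ + 1/W = 27.11 + 23.2558 = 50.3658 per hr

Final: 50.3658 /hr


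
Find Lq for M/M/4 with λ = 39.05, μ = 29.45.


a = λ/μ = 1.3260; ρ = a/4 = 0.3315
P₀ = 0.264109
Lq = P₀·a^c·ρ / (c!·(1−ρ)²) = 0.264109·3.09131·0.3315/(24·0.44690)
= 0.02523

Final: 0.02523


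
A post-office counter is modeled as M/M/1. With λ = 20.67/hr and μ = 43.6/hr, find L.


ρ = λ/μ = 20.67/43.6 = 0.4741
L = ρ/(1−ρ) = 0.4741/(1 − 0.4741) = 0.4741/0.5259 = 0.9014

Final: 0.9014


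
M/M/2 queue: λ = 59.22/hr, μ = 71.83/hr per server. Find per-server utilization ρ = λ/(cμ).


ρ = λ/(cμ) = 59.22/(2·71.83) = 59.22/143.66 = 0.4122

Final: 0.4122


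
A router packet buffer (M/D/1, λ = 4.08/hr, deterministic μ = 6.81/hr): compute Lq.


ρ = 4.08/6.81 = 0.5991
M/D/1: Lq = ρ²/(2(1−ρ)) = 0.3589/(2·0.4009) = 0.44769

Final: 0.44769


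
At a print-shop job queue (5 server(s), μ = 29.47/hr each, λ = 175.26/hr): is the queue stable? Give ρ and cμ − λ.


Total capacity cμ = 5·29.47 = 147.35/hr
ρ = λ/(cμ) = 175.26/147.35 = 1.1894
Stable ⇔ ρ < 1: NO
Spare capacity = cμ − λ = 147.35 − 175.26 = -27.91/hr

Final: ρ = 1.1894; unstable; margin = -27.91/hr


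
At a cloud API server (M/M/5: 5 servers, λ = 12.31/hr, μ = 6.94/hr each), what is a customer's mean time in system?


a = 1.7738; ρ = 0.3548; P₀ = 0.169025
Lq = P₀·a^c·ρ/(c!(1−ρ)²) = 0.02107
Wq = Lq/λ = 0.02107/12.31 = 0.001712 hr
W = Wq + 1/μ = 0.001712 + 0.14409 = 0.14580 hr

Final: 0.14580 hr


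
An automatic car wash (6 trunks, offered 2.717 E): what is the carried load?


B(6,2.717) = 0.037716 (Erlang-B)
Carried load = a(1 − B) = 2.717·(1 − 0.037716) = 2.717·0.962284 = 2.6145 E

Final: 2.6145 Erlangs


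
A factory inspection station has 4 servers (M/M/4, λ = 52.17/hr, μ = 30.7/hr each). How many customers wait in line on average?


a = λ/μ = 1.6993; ρ = a/4 = 0.4248
P₀ = 0.179686
Lq = P₀·a^c·ρ / (c!·(1−ρ)²) = 0.179686·8.33930·0.4248/(24·0.33081)
= 0.08018

Final: 0.08018


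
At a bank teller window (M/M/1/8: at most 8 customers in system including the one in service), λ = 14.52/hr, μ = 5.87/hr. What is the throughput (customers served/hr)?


ρ = 2.4736; P_K = (1−ρ)ρ^8/(1−ρ^9) = 0.595902
λ_eff = λ(1 − P_K) = 14.52·(1 − 0.595902) = 14.52·0.404098 = 5.8675 /hr

Final: 5.8675 /hr


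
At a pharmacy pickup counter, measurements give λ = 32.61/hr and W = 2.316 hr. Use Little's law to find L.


L = λW = 32.61·2.316 = 75.5248

Final: 75.5248


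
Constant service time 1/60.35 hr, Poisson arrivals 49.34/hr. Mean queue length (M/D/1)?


ρ = 49.34/60.35 = 0.8176
M/D/1: Lq = ρ²/(2(1−ρ)) = 0.6684/(2·0.1824) = 1.83191

Final: 1.83191


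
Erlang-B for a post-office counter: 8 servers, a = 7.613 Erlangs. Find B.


B(c,a) = (a^c/c!) / Σ_{k=0}^{c} a^k/k!
a^8/8! = 279.850518
Σ terms (k=0..8): 1.00000 + 7.61300 + 28.97888 + 73.53875 + 139.96262 + 213.10709 + 270.39738 + 294.07647 + 279.85052 = 1308.524717
B = 279.850518/1308.524717 = 0.213867

Final: 0.213867


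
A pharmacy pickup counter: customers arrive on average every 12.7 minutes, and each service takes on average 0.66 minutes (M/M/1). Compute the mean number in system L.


λ = 60/12.7 = 4.7244 /hr
μ = 60/0.66 = 90.9091 /hr
ρ = λ/μ = 4.7244/90.9091 = 0.05197
L = ρ/(1−ρ) = 0.05197/0.9480 = 0.05482

Final: 0.05482


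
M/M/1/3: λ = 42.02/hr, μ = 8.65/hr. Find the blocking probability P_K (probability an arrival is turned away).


ρ = λ/μ = 42.02/8.65 = 4.8578
P_K = (1−ρ)ρ^K/(1−ρ^(K+1)) = (-3.8578·114.635683)/(1 − 556.877617)
= -442.241934/-555.877617 = 0.795574

Final: 0.795574


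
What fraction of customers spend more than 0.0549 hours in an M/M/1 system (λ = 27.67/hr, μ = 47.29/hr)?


W ~ Exponential(μ−λ) for M/M/1.
μ − λ = 47.29 − 27.67 = 19.6200
P(W > t) = e^{−(μ−λ)t} = e^{−1.0771} = 0.340569

Final: 0.340569


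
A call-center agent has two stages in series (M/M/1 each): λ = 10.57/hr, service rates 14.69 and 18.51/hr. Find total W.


Each node sees arrival rate λ = 10.57/hr (tandem ⇒ throughput preserved).
W₁ = 1/(μ₁−λ) = 1/(14.69−10.57) = 0.24272 hr
W₂ = 1/(μ₂−λ) = 1/(18.51−10.57) = 0.12594 hr
W_total = W₁ + W₂ = 0.24272 + 0.12594 = 0.36866 hr

Final: 0.36866 hr


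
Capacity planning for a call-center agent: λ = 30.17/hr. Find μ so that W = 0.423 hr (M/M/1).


W = 1/(μ−λ) ⇒ μ − λ = 1/W = 1/0.423 = 2.3641
μ = λ + 1/W = 30.17 + 2.3641 = 32.5341 per hr

Final: 32.5341 /hr


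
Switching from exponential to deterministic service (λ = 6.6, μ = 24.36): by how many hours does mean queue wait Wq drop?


ρ = 6.6/24.36 = 0.2709
Wq(M/M/1) = ρ/(μ−λ) = 0.2709/17.76 = 0.01526 hr
Wq(M/D/1) = ρ/(2(μ−λ)) = 0.007628 hr
Savings = 0.01526 − 0.007628 = 0.007628 hr

Final: 0.007628 hr


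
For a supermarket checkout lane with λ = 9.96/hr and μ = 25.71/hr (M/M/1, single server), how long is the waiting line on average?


ρ = 9.96/25.71 = 0.3874
Lq = ρ²/(1−ρ) = 0.1501/0.6126 = 0.2450

Final: 0.2450


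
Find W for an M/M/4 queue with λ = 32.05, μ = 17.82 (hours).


a = 1.7985; ρ = 0.4496; P₀ = 0.161872
Lq = P₀·a^c·ρ/(c!(1−ρ)²) = 0.10476
Wq = Lq/λ = 0.10476/32.05 = 0.003269 hr
W = Wq + 1/μ = 0.003269 + 0.05612 = 0.05939 hr

Final: 0.05939 hr


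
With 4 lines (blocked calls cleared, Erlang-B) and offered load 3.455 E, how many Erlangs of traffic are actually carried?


B(4,3.455) = 0.255534 (Erlang-B)
Carried load = a(1 − B) = 3.455·(1 − 0.255534) = 3.455·0.744466 = 2.5721 E

Final: 2.5721 Erlangs


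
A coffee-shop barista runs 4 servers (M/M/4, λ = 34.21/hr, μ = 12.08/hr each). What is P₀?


a = λ/μ = 34.21/12.08 = 2.8320; ρ = a/c = 0.7080
Σ_{k=0}^{3} a^k/k! (terms k=0..3) = 1.00000 + 2.83195 + 4.00998 + 3.78536 = 11.62729
Tail: a^4/(4!(1−ρ)) = 64.31978/(24·0.2920) = 9.17769
P₀ = 1/(11.62729 + 9.17769) = 1/20.80498 = 0.048065

Final: 0.048065


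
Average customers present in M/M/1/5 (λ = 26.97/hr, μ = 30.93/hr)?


ρ = 26.97/30.93 = 0.8720
L = ρ[1 − (K+1)ρ^K + Kρ^(K+1)] / [(1−ρ)(1−ρ^(K+1))]
Numerator: 0.8720·(1 − 6·0.504087 + 5·0.439548) = 0.151042
Denominator: (0.1280)·(0.560452) = 0.071755
L = 0.151042/0.071755 = 2.1050

Final: 2.1050


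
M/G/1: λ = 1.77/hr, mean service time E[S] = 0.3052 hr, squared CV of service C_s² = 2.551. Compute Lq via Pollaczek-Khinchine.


ρ = λ·E[S] = 1.77·0.3052 = 0.5402
Lq = ρ²(1+C_s²)/(2(1−ρ)) = 0.2918·(1+2.551)/(2·0.4598)
= 0.2918·3.5510/0.9196 = 1.12686

Final: 1.12686


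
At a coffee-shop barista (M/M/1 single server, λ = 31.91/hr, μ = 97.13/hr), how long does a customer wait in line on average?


ρ = 31.91/97.13 = 0.3285
Wq = ρ/(μ−λ) = 0.3285/(97.13 − 31.91) = 0.3285/65.22 = 0.005037 hr

Final: 0.005037 hr


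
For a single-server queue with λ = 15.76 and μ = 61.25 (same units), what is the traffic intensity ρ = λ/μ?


ρ = λ/μ = 15.76/61.25 = 0.2573

Final: 0.2573


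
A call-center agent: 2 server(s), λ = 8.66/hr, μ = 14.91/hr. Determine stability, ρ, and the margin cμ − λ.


Total capacity cμ = 2·14.91 = 29.82/hr
ρ = λ/(cμ) = 8.66/29.82 = 0.2904
Stable ⇔ ρ < 1: YES
Spare capacity = cμ − λ = 29.82 − 8.66 = 21.16/hr

Final: ρ = 0.2904; stable; margin = 21.16/hr


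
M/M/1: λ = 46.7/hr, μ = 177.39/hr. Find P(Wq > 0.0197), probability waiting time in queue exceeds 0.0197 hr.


ρ = 46.7/177.39 = 0.2633
P(Wq > t) = ρ·e^{−(μ−λ)t} = 0.2633·e^{−2.5746}
= 0.2633·0.076185 = 0.020057

Final: 0.020057


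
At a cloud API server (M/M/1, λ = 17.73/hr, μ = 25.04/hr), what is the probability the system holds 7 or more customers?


ρ = 17.73/25.04 = 0.7081
P(N ≥ n) = ρ^n = 0.7081^7 = 0.089232

Final: 0.089232


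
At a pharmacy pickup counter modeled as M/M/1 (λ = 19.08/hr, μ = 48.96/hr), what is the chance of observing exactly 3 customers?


ρ = 19.08/48.96 = 0.3897
P_n = (1−ρ)·ρ^n = (1 − 0.3897)·0.3897^3 = 0.6103·0.059185 = 0.036120

Final: 0.036120


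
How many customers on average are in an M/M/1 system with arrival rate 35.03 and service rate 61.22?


ρ = λ/μ = 35.03/61.22 = 0.5722
L = ρ/(1−ρ) = 0.5722/(1 − 0.5722) = 0.5722/0.4278 = 1.3375

Final: 1.3375


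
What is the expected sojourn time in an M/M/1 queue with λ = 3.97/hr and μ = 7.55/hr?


W = 1/(μ−λ) = 1/(7.55 − 3.97) = 1/3.58 = 0.2793 hr

Final: 0.2793 hr


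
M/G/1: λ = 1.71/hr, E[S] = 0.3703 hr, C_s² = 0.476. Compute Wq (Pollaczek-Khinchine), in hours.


ρ = λ·E[S] = 1.71·0.3703 = 0.6332
E[S²] = E[S]²(1+C_s²) = 0.3703²·(1+0.476) = 0.202392
Wq = λ·E[S²]/(2(1−ρ)) = 1.71·0.202392/(2·0.3668) = 0.47179 hr

Final: 0.47179 hr


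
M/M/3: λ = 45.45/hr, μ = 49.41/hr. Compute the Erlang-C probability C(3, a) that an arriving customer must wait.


a = λ/μ = 0.9199; ρ = a/3 = 0.3066
P₀ = 0.395256 (from M/M/c formula)
C(c,a) = [a^c/(c!(1−ρ))]·P₀ = [0.77832/(6·0.6934)]·0.395256
= 0.18708·0.395256 = 0.073946

Final: 0.073946


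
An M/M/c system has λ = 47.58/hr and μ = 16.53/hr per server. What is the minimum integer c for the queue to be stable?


Stability requires cμ > λ ⇔ c > λ/μ.
λ/μ = 47.58/16.53 = 2.8784
Minimum integer c = ⌊2.8784⌋ + 1 = 3
Check: 3·16.53 = 49.59 > 47.58, while 2·16.53 = 33.06 ≤ 47.58

Final: 3 servers


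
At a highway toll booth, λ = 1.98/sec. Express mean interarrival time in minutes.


Mean interarrival time = 1/λ = 1/1.98 second = 0.50505 second
In minutes: 0.50505 × 0.0166667 = 0.008418 min

Final: 0.008418 min


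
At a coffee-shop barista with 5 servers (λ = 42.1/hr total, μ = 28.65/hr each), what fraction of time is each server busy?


ρ = λ/(cμ) = 42.1/(5·28.65) = 42.1/143.25 = 0.2939

Final: 0.2939


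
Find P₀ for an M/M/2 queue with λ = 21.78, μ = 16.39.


a = λ/μ = 21.78/16.39 = 1.3289; ρ = a/c = 0.6644
Σ_{k=0}^{1} a^k/k! (terms k=0..1) = 1.00000 + 1.32886 = 2.32886
Tail: a^2/(2!(1−ρ)) = 1.76587/(2·0.3356) = 2.63114
P₀ = 1/(2.32886 + 2.63114) = 1/4.96000 = 0.201613

Final: 0.201613


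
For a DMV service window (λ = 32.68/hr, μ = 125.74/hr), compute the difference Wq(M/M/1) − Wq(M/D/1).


ρ = 32.68/125.74 = 0.2599
Wq(M/M/1) = ρ/(μ−λ) = 0.2599/93.06 = 0.002793 hr
Wq(M/D/1) = ρ/(2(μ−λ)) = 0.001396 hr
Savings = 0.002793 − 0.001396 = 0.001396 hr

Final: 0.001396 hr


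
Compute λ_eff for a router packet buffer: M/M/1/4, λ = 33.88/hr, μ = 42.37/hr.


ρ = 0.7996; P_K = (1−ρ)ρ^4/(1−ρ^5) = 0.121707
λ_eff = λ(1 − P_K) = 33.88·(1 − 0.121707) = 33.88·0.878293 = 29.7566 /hr

Final: 29.7566 /hr


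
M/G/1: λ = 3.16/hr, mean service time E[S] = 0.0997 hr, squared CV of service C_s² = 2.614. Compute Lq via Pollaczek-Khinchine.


ρ = λ·E[S] = 3.16·0.0997 = 0.3151
Lq = ρ²(1+C_s²)/(2(1−ρ)) = 0.09926·(1+2.614)/(2·0.6849)
= 0.09926·3.6140/1.3699 = 0.26186

Final: 0.26186


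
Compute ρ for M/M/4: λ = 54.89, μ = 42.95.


ρ = λ/(cμ) = 54.89/(4·42.95) = 54.89/171.80 = 0.3195

Final: 0.3195


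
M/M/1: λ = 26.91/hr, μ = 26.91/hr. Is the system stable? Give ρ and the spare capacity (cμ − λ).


Total capacity cμ = 1·26.91 = 26.91/hr
ρ = λ/(cμ) = 26.91/26.91 = 1.0000
Stable ⇔ ρ < 1: NO
Spare capacity = cμ − λ = 26.91 − 26.91 = 0.00/hr

Final: ρ = 1.0000; unstable; margin = 0.00/hr


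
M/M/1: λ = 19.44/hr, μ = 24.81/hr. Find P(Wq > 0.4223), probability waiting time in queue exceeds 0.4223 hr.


ρ = 19.44/24.81 = 0.7836
P(Wq > t) = ρ·e^{−(μ−λ)t} = 0.7836·e^{−2.2678}
= 0.7836·0.103545 = 0.081133

Final: 0.081133


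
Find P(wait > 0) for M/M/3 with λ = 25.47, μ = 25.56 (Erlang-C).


a = λ/μ = 0.9965; ρ = a/3 = 0.3322
P₀ = 0.364977 (from M/M/c formula)
C(c,a) = [a^c/(c!(1−ρ))]·P₀ = [0.98947/(6·0.6678)]·0.364977
= 0.24693·0.364977 = 0.090125

Final: 0.090125


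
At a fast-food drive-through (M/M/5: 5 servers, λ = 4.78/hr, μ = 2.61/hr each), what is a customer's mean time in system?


a = 1.8314; ρ = 0.3663; P₀ = 0.159441
Lq = P₀·a^c·ρ/(c!(1−ρ)²) = 0.02497
Wq = Lq/λ = 0.02497/4.78 = 0.005223 hr
W = Wq + 1/μ = 0.005223 + 0.38314 = 0.38837 hr

Final: 0.38837 hr


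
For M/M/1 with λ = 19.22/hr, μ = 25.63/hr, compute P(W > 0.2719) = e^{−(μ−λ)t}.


W ~ Exponential(μ−λ) for M/M/1.
μ − λ = 25.63 − 19.22 = 6.4100
P(W > t) = e^{−(μ−λ)t} = e^{−1.7429} = 0.175016

Final: 0.175016


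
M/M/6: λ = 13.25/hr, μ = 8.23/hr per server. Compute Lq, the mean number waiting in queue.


a = λ/μ = 1.6100; ρ = a/6 = 0.2683
P₀ = 0.199817
Lq = P₀·a^c·ρ / (c!·(1−ρ)²) = 0.199817·17.41391·0.2683/(720·0.53535)
= 0.002422

Final: 0.002422


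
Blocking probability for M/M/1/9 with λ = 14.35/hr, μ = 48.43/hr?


ρ = λ/μ = 14.35/48.43 = 0.2963
P_K = (1−ρ)ρ^K/(1−ρ^(K+1)) = (0.7037·0.00001761)/(1 − 0.000005216)
= 0.00001239/0.999995 = 0.00001239

Final: 0.00001239


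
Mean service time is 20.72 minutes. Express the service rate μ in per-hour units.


μ = 1/(service time) in consistent units.
1 hour = 60 min, so μ = 60/20.72 = 2.8958 per hour

Final: 2.8958 /hr


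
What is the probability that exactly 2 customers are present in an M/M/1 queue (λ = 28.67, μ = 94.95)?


ρ = 28.67/94.95 = 0.3019
P_n = (1−ρ)·ρ^n = (1 − 0.3019)·0.3019^2 = 0.6981·0.091173 = 0.063643

Final: 0.063643


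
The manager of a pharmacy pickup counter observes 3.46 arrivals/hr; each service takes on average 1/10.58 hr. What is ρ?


ρ = λ/μ = 3.46/10.58 = 0.3270

Final: 0.3270


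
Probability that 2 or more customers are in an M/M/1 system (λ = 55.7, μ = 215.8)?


ρ = 55.7/215.8 = 0.2581
P(N ≥ n) = ρ^n = 0.2581^2 = 0.066620

Final: 0.066620


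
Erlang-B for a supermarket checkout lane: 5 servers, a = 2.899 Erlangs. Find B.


B(c,a) = (a^c/c!) / Σ_{k=0}^{c} a^k/k!
a^5/5! = 1.706317
Σ terms (k=0..5): 1.00000 + 2.89900 + 4.20210 + 4.06063 + 2.94294 + 1.70632 = 16.810989
B = 1.706317/16.810989 = 0.101500

Final: 0.101500


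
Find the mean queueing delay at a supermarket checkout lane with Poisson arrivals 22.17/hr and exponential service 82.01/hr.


ρ = 22.17/82.01 = 0.2703
Wq = ρ/(μ−λ) = 0.2703/(82.01 − 22.17) = 0.2703/59.84 = 0.004518 hr

Final: 0.004518 hr


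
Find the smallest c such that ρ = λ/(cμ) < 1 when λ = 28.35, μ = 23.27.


Stability requires cμ > λ ⇔ c > λ/μ.
λ/μ = 28.35/23.27 = 1.2183
Minimum integer c = ⌊1.2183⌋ + 1 = 2
Check: 2·23.27 = 46.54 > 28.35, while 1·23.27 = 23.27 ≤ 28.35

Final: 2 servers


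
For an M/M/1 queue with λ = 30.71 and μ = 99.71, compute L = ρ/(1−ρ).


ρ = λ/μ = 30.71/99.71 = 0.3080
L = ρ/(1−ρ) = 0.3080/(1 − 0.3080) = 0.3080/0.6920 = 0.4451

Final: 0.4451


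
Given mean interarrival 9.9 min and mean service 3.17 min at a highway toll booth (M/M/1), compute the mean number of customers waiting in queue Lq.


λ = 60/9.9 = 6.0606 /hr
μ = 60/3.17 = 18.9274 /hr
ρ = λ/μ = 6.0606/18.9274 = 0.3202
Lq = ρ²/(1−ρ) = 0.1025/0.6798 = 0.1508

Final: 0.1508


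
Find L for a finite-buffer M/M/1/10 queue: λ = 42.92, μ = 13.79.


ρ = 42.92/13.79 = 3.1124
L = ρ[1 − (K+1)ρ^K + Kρ^(K+1)] / [(1−ρ)(1−ρ^(K+1))]
Numerator: 3.1124·(1 − 11·85301.068482 + 10·265491.070288) = 5342746.180965
Denominator: (-2.1124)·(-265490.070288) = 560821.301485
L = 5342746.180965/560821.301485 = 9.5266

Final: 9.5266


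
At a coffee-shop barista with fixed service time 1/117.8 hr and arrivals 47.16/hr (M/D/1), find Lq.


ρ = 47.16/117.8 = 0.4003
M/D/1: Lq = ρ²/(2(1−ρ)) = 0.1603/(2·0.5997) = 0.13364

Final: 0.13364


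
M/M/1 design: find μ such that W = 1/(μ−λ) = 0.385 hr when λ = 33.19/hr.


W = 1/(μ−λ) ⇒ μ − λ = 1/W = 1/0.385 = 2.5974
μ = λ + 1/W = 33.19 + 2.5974 = 35.7874 per hr

Final: 35.7874 /hr


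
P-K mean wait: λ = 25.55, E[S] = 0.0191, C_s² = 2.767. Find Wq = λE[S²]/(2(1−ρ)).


ρ = λ·E[S] = 25.55·0.0191 = 0.4880
E[S²] = E[S]²(1+C_s²) = 0.0191²·(1+2.767) = 0.001374
Wq = λ·E[S²]/(2(1−ρ)) = 25.55·0.001374/(2·0.5120) = 0.03429 hr

Final: 0.03429 hr


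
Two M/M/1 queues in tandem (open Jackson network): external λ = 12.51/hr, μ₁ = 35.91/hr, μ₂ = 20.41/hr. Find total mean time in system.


Each node sees arrival rate λ = 12.51/hr (tandem ⇒ throughput preserved).
W₁ = 1/(μ₁−λ) = 1/(35.91−12.51) = 0.04274 hr
W₂ = 1/(μ₂−λ) = 1/(20.41−12.51) = 0.12658 hr
W_total = W₁ + W₂ = 0.04274 + 0.12658 = 0.16932 hr

Final: 0.16932 hr


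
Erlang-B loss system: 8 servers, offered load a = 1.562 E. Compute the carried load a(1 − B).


B(8,1.562) = 0.0001843 (Erlang-B)
Carried load = a(1 − B) = 1.562·(1 − 0.0001843) = 1.562·0.999816 = 1.5617 E

Final: 1.5617 Erlangs


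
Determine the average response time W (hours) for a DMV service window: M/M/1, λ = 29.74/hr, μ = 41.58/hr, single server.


W = 1/(μ−λ) = 1/(41.58 − 29.74) = 1/11.84 = 0.08446 hr

Final: 0.08446 hr


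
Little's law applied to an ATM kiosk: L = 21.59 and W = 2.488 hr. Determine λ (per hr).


λ = L/W = 21.59/2.488 = 8.6777 /hr

Final: 8.6777 /hr


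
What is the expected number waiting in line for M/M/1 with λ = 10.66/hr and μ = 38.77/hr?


ρ = 10.66/38.77 = 0.2750
Lq = ρ²/(1−ρ) = 0.07560/0.7250 = 0.1043

Final: 0.1043


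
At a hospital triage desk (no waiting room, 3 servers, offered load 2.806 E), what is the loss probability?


B(c,a) = (a^c/c!) / Σ_{k=0}^{c} a^k/k!
a^3/3! = 3.682237
Σ terms (k=0..3): 1.00000 + 2.80600 + 3.93682 + 3.68224 = 11.425055
B = 3.682237/11.425055 = 0.322295

Final: 0.322295


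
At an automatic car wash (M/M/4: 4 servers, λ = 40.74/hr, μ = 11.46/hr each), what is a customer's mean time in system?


a = 3.5550; ρ = 0.8887; P₀ = 0.012792
Lq = P₀·a^c·ρ/(c!(1−ρ)²) = 6.11200
Wq = Lq/λ = 6.11200/40.74 = 0.15002 hr
W = Wq + 1/μ = 0.15002 + 0.08726 = 0.23728 hr

Final: 0.23728 hr


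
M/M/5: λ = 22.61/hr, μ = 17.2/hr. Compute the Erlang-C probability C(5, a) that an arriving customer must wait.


a = λ/μ = 1.3145; ρ = a/5 = 0.2629
P₀ = 0.268390 (from M/M/c formula)
C(c,a) = [a^c/(c!(1−ρ))]·P₀ = [3.92519/(120·0.7371)]·0.268390
= 0.04438·0.268390 = 0.011910

Final: 0.011910


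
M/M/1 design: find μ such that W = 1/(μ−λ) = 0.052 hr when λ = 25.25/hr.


W = 1/(μ−λ) ⇒ μ − λ = 1/W = 1/0.052 = 19.2308
μ = λ + 1/W = 25.25 + 19.2308 = 44.4808 per hr

Final: 44.4808 /hr


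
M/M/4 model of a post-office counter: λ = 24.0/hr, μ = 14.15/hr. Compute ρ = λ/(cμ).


ρ = λ/(cμ) = 24.0/(4·14.15) = 24.0/56.60 = 0.4240

Final: 0.4240


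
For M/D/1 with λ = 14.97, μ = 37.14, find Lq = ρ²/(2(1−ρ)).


ρ = 14.97/37.14 = 0.4031
M/D/1: Lq = ρ²/(2(1−ρ)) = 0.1625/(2·0.5969) = 0.13608

Final: 0.13608


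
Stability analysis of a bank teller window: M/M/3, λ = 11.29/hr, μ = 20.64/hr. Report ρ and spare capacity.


Total capacity cμ = 3·20.64 = 61.92/hr
ρ = λ/(cμ) = 11.29/61.92 = 0.1823
Stable ⇔ ρ < 1: YES
Spare capacity = cμ − λ = 61.92 − 11.29 = 50.63/hr

Final: ρ = 0.1823; stable; margin = 50.63/hr


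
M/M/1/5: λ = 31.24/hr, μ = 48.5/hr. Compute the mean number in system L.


ρ = 31.24/48.5 = 0.6441
L = ρ[1 − (K+1)ρ^K + Kρ^(K+1)] / [(1−ρ)(1−ρ^(K+1))]
Numerator: 0.6441·(1 − 6·0.110878 + 5·0.071419) = 0.445622
Denominator: (0.3559)·(0.928581) = 0.330460
L = 0.445622/0.330460 = 1.3485

Final: 1.3485


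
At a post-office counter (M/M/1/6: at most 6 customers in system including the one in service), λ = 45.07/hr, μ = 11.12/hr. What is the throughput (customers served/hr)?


ρ = 4.0531; P_K = (1−ρ)ρ^6/(1−ρ^7) = 0.753315
λ_eff = λ(1 − P_K) = 45.07·(1 − 0.753315) = 45.07·0.246685 = 11.1181 /hr

Final: 11.1181 /hr


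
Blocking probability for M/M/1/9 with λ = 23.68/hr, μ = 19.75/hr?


ρ = λ/μ = 23.68/19.75 = 1.1990
P_K = (1−ρ)ρ^K/(1−ρ^(K+1)) = (-0.1990·5.120724)/(1 − 6.139683)
= -1.018959/-5.139683 = 0.198253

Final: 0.198253


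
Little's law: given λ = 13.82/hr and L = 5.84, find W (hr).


W = L/λ = 5.84/13.82 = 0.4226 hr

Final: 0.4226 hr


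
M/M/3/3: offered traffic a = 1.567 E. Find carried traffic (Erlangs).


B(3,1.567) = 0.144564 (Erlang-B)
Carried load = a(1 − B) = 1.567·(1 − 0.144564) = 1.567·0.855436 = 1.3405 E

Final: 1.3405 Erlangs


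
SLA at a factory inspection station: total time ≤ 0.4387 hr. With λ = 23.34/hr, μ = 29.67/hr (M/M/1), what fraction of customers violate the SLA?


W ~ Exponential(μ−λ) for M/M/1.
μ − λ = 29.67 − 23.34 = 6.3300
P(W > t) = e^{−(μ−λ)t} = e^{−2.7770} = 0.062227

Final: 0.062227


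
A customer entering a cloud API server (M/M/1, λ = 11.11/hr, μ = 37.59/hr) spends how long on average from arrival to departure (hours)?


W = 1/(μ−λ) = 1/(37.59 − 11.11) = 1/26.48 = 0.03776 hr

Final: 0.03776 hr
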